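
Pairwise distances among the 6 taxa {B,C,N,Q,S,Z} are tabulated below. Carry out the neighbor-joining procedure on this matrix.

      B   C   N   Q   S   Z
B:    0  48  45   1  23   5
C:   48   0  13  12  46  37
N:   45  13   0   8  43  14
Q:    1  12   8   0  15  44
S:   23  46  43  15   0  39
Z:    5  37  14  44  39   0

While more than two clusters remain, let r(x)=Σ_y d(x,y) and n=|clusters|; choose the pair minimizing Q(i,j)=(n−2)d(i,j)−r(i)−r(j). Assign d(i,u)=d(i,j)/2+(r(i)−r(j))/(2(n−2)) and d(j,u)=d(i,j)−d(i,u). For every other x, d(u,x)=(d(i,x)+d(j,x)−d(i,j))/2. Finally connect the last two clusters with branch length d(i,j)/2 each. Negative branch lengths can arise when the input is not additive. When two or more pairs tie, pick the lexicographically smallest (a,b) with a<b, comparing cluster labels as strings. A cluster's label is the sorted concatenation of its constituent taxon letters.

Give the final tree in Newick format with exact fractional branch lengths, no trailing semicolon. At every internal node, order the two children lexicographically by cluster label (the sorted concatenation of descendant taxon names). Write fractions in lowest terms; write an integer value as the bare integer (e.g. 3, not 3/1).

step 1: merge (B,Z) at d=5, Q=-241; branch lengths B→3/8, Z→37/8; new cluster BZ
  updated: d(BZ,C)=40, d(BZ,N)=27, d(BZ,Q)=20, d(BZ,S)=57/2
step 2: merge (C,N) at d=13, Q=-163; branch lengths C→59/6, N→19/6; new cluster CN
  updated: d(BZ,CN)=27, d(CN,Q)=7/2, d(CN,S)=38
step 3: merge (BZ,S) at d=57/2, Q=-100; branch lengths BZ→51/4, S→63/4; new cluster BSZ
  updated: d(BSZ,CN)=73/4, d(BSZ,Q)=13/4
step 4: merge (BSZ,CN) at d=73/4, Q=-25; branch lengths BSZ→9, CN→37/4; new cluster BCNSZ
  updated: d(BCNSZ,Q)=-23/4
step 5: merge (BCNSZ,Q) at d=-23/4; branch lengths BCNSZ→-23/8, Q→-23/8; new cluster BCNQSZ
final tree: ((((B:3/8,Z:37/8):51/4,S:63/4):9,(C:59/6,N:19/6):37/4):-23/8,Q:-23/8)
total length: 59

((((B:3/8,Z:37/8):51/4,S:63/4):9,(C:59/6,N:19/6):37/4):-23/8,Q:-23/8)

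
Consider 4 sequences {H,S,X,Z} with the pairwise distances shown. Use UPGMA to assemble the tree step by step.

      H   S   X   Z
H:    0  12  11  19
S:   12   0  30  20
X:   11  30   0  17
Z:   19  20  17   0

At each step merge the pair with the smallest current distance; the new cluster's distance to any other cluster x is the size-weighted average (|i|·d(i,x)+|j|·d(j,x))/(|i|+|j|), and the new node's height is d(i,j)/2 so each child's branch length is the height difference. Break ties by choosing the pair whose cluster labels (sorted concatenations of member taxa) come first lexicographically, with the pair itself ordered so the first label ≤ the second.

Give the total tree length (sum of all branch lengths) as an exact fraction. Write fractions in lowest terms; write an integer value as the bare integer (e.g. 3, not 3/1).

iteration 1: select H,X (d=11); attach at lengths (11/2, 11/2); label the merged cluster HX
  updated: d(HX,S)=21, d(HX,Z)=18
iteration 2: select HX,Z (d=18); attach at lengths (7/2, 9); label the merged cluster HXZ
  updated: d(HXZ,S)=62/3
iteration 3: select HXZ,S (d=62/3); attach at lengths (4/3, 31/3); label the merged cluster HSXZ
final tree: (((H:11/2,X:11/2):7/2,Z:9):4/3,S:31/3)
total length: 211/6

211/6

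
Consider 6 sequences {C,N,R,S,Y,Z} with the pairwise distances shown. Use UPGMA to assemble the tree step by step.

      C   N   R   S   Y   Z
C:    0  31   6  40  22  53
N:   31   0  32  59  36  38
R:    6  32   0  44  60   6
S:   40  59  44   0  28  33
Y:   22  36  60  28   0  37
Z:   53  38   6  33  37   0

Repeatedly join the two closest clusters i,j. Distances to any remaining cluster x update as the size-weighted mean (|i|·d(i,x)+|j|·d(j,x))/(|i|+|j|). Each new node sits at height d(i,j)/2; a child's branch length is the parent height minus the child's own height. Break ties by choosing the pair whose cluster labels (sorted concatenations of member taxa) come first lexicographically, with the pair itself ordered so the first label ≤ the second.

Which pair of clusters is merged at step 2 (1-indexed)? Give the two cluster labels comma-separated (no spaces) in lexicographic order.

step 1: merge (C,R) at d=6; branch lengths C→3, R→3; new cluster CR
  updated: d(CR,N)=63/2, d(CR,S)=42, d(CR,Y)=41, d(CR,Z)=59/2
step 2: merge (S,Y) at d=28; branch lengths S→14, Y→14; new cluster SY
  updated: d(CR,SY)=83/2, d(N,SY)=95/2, d(SY,Z)=35
step 3: merge (CR,Z) at d=59/2; branch lengths CR→47/4, Z→59/4; new cluster CRZ
  updated: d(CRZ,N)=101/3, d(CRZ,SY)=118/3
step 4: merge (CRZ,N) at d=101/3; branch lengths CRZ→25/12, N→101/6; new cluster CNRZ
  updated: d(CNRZ,SY)=331/8
step 5: merge (CNRZ,SY) at d=331/8; branch lengths CNRZ→185/48, SY→107/16; new cluster CNRSYZ
final tree: ((((C:3,R:3):47/4,Z:59/4):25/12,N:101/6):185/48,(S:14,Y:14):107/16)
total length: 2159/24

S,Y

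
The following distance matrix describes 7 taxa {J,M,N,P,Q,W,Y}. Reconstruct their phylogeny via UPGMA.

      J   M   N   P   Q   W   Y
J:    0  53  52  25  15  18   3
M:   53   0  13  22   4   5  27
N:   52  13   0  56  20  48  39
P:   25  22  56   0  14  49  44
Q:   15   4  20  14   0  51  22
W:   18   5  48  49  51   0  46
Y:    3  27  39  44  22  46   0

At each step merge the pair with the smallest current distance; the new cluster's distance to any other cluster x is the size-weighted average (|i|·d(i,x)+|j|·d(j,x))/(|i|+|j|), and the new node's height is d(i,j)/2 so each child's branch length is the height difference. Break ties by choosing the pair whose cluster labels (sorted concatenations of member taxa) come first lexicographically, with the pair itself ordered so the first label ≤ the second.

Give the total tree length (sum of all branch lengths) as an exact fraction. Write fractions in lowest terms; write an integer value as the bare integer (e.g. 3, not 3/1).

947/12

iteration 1: select J,Y (d=3); attach at lengths (3/2, 3/2); label the merged cluster JY
  updated: d(JY,M)=40, d(JY,N)=91/2, d(JY,P)=69/2, d(JY,Q)=37/2, d(JY,W)=32
iteration 2: select M,Q (d=4); attach at lengths (2, 2); label the merged cluster MQ
  updated: d(JY,MQ)=117/4, d(MQ,N)=33/2, d(MQ,P)=18, d(MQ,W)=28
iteration 3: select MQ,N (d=33/2); attach at lengths (25/4, 33/4); label the merged cluster MNQ
  updated: d(JY,MNQ)=104/3, d(MNQ,P)=92/3, d(MNQ,W)=104/3
iteration 4: select MNQ,P (d=92/3); attach at lengths (85/12, 46/3); label the merged cluster MNPQ
  updated: d(JY,MNPQ)=277/8, d(MNPQ,W)=153/4
iteration 5: select JY,W (d=32); attach at lengths (29/2, 16); label the merged cluster JWY
  updated: d(JWY,MNPQ)=215/6
iteration 6: select JWY,MNPQ (d=215/6); attach at lengths (23/12, 31/12); label the merged cluster JMNPQWY
final tree: (((J:3/2,Y:3/2):29/2,W:16):23/12,(((M:2,Q:2):25/4,N:33/4):85/12,P:46/3):31/12)
total length: 947/12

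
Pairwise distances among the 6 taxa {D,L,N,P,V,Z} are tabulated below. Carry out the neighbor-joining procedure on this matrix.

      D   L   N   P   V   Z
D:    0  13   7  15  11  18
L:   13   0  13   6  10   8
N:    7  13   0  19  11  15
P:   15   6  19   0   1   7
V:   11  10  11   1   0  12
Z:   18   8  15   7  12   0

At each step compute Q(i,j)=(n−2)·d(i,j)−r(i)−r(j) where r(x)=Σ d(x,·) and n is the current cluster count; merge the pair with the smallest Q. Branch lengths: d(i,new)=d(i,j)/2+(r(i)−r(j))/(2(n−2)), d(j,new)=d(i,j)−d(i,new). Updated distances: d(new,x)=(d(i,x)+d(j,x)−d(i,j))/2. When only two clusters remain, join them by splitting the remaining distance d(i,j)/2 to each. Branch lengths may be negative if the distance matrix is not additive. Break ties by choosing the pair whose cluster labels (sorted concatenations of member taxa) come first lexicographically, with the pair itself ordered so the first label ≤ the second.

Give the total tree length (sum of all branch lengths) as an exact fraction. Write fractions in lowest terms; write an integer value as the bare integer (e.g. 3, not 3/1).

107/4

1. join D+N (d=7, Q=-101) ⇒ DN; edges |D|=27/8, |N|=29/8
  updated: d(DN,L)=19/2, d(DN,P)=27/2, d(DN,V)=15/2, d(DN,Z)=13
2. join P+V (d=1, Q=-55) ⇒ PV; edges |P|=0, |V|=1
  updated: d(DN,PV)=10, d(L,PV)=15/2, d(PV,Z)=9
3. join DN+PV (d=10, Q=-39) ⇒ DNPV; edges |DN|=13/2, |PV|=7/2
  updated: d(DNPV,L)=7/2, d(DNPV,Z)=6
4. join DNPV+L (d=7/2, Q=-35/2) ⇒ DLNPV; edges |DNPV|=3/4, |L|=11/4
  updated: d(DLNPV,Z)=21/4
5. join DLNPV+Z (d=21/4) ⇒ DLNPVZ; edges |DLNPV|=21/8, |Z|=21/8
final tree: ((((D:27/8,N:29/8):13/2,(P:0,V:1):7/2):3/4,L:11/4):21/8,Z:21/8)
total length: 107/4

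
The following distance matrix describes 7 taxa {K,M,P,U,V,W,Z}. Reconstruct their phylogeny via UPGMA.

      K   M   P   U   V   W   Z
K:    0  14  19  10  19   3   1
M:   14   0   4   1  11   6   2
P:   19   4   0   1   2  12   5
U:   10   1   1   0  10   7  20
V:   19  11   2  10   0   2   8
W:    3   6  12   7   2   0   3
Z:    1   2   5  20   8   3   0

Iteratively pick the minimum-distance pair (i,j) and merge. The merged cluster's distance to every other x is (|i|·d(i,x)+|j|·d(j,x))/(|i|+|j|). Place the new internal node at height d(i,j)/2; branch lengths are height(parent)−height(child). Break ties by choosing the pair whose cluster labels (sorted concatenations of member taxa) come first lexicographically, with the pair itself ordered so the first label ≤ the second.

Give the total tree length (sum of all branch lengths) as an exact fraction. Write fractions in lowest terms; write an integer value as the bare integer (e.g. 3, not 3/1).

205/12

1. join K+Z (d=1) ⇒ KZ; edges |K|=1/2, |Z|=1/2
  updated: d(KZ,M)=8, d(KZ,P)=12, d(KZ,U)=15, d(KZ,V)=27/2, d(KZ,W)=3
2. join M+U (d=1) ⇒ MU; edges |M|=1/2, |U|=1/2
  updated: d(KZ,MU)=23/2, d(MU,P)=5/2, d(MU,V)=21/2, d(MU,W)=13/2
3. join P+V (d=2) ⇒ PV; edges |P|=1, |V|=1
  updated: d(KZ,PV)=51/4, d(MU,PV)=13/2, d(PV,W)=7
4. join KZ+W (d=3) ⇒ KWZ; edges |KZ|=1, |W|=3/2
  updated: d(KWZ,MU)=59/6, d(KWZ,PV)=65/6
5. join MU+PV (d=13/2) ⇒ MPUV; edges |MU|=11/4, |PV|=9/4
  updated: d(KWZ,MPUV)=31/3
6. join KWZ+MPUV (d=31/3) ⇒ KMPUVWZ; edges |KWZ|=11/3, |MPUV|=23/12
final tree: (((K:1/2,Z:1/2):1,W:3/2):11/3,((M:1/2,U:1/2):11/4,(P:1,V:1):9/4):23/12)
total length: 205/12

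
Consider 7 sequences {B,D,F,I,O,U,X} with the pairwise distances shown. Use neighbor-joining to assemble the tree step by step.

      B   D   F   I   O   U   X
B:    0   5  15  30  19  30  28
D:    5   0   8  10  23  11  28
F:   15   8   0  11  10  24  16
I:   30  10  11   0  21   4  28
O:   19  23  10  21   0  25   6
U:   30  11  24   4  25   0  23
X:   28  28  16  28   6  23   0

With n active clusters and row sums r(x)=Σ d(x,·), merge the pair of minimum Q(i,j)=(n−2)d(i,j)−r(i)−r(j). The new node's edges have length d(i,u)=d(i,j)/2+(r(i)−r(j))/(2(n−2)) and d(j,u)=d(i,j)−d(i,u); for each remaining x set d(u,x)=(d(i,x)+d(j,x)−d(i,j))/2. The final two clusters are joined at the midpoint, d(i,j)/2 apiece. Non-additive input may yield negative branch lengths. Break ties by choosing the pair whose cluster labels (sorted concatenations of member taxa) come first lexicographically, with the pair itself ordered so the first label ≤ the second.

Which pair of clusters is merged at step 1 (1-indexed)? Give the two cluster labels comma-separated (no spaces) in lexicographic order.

step 1: merge (O,X) at d=6, Q=-203; branch lengths O→1/2, X→11/2; new cluster OX
  updated: d(B,OX)=41/2, d(D,OX)=45/2, d(F,OX)=10, d(I,OX)=43/2, d(OX,U)=21
step 2: merge (I,U) at d=4, Q=-301/2; branch lengths I→5/16, U→59/16; new cluster IU
  updated: d(B,IU)=28, d(D,IU)=17/2, d(F,IU)=31/2, d(IU,OX)=77/4
step 3: merge (B,D) at d=5, Q=-195/2; branch lengths B→79/12, D→-19/12; new cluster BD
  updated: d(BD,F)=9, d(BD,IU)=63/4, d(BD,OX)=19
step 4: merge (BD,IU) at d=63/4, Q=-251/4; branch lengths BD→99/16, IU→153/16; new cluster BDIU
  updated: d(BDIU,F)=35/8, d(BDIU,OX)=45/4
step 5: merge (BDIU,F) at d=35/8, Q=-205/8; branch lengths BDIU→45/16, F→25/16; new cluster BDFIU
  updated: d(BDFIU,OX)=135/16
step 6: merge (BDFIU,OX) at d=135/16; branch lengths BDFIU→135/32, OX→135/32; new cluster BDFIOUX
final tree: ((((B:79/12,D:-19/12):99/16,(I:5/16,U:59/16):153/16):45/16,F:25/16):135/32,(O:1/2,X:11/2):135/32)
total length: 697/16

O,X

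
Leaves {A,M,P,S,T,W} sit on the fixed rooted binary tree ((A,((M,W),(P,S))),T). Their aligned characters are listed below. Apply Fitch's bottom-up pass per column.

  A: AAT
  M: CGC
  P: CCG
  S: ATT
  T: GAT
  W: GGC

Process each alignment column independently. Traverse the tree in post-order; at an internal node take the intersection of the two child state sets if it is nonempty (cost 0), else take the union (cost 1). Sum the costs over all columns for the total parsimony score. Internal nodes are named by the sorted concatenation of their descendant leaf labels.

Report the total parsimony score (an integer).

9

[col 0] MW: children M:{C}, W:{G} ∪→ {C,G}; cost 1
[col 0] PS: children P:{C}, S:{A} ∪→ {A,C}; cost 1
[col 0] MPSW: children MW:{C,G}, PS:{A,C} ∩→ {C}; cost 0
[col 0] AMPSW: children A:{A}, MPSW:{C} ∪→ {A,C}; cost 1
[col 0] AMPSTW: children AMPSW:{A,C}, T:{G} ∪→ {A,C,G}; cost 1
[col 1] MW: children M:{G}, W:{G} ∩→ {G}; cost 0
[col 1] PS: children P:{C}, S:{T} ∪→ {C,T}; cost 1
[col 1] MPSW: children MW:{G}, PS:{C,T} ∪→ {C,G,T}; cost 1
[col 1] AMPSW: children A:{A}, MPSW:{C,G,T} ∪→ {A,C,G,T}; cost 1
[col 1] AMPSTW: children AMPSW:{A,C,G,T}, T:{A} ∩→ {A}; cost 0
[col 2] MW: children M:{C}, W:{C} ∩→ {C}; cost 0
[col 2] PS: children P:{G}, S:{T} ∪→ {G,T}; cost 1
[col 2] MPSW: children MW:{C}, PS:{G,T} ∪→ {C,G,T}; cost 1
[col 2] AMPSW: children A:{T}, MPSW:{C,G,T} ∩→ {T}; cost 0
[col 2] AMPSTW: children AMPSW:{T}, T:{T} ∩→ {T}; cost 0
per-site changes: [4, 3, 2]; total = 9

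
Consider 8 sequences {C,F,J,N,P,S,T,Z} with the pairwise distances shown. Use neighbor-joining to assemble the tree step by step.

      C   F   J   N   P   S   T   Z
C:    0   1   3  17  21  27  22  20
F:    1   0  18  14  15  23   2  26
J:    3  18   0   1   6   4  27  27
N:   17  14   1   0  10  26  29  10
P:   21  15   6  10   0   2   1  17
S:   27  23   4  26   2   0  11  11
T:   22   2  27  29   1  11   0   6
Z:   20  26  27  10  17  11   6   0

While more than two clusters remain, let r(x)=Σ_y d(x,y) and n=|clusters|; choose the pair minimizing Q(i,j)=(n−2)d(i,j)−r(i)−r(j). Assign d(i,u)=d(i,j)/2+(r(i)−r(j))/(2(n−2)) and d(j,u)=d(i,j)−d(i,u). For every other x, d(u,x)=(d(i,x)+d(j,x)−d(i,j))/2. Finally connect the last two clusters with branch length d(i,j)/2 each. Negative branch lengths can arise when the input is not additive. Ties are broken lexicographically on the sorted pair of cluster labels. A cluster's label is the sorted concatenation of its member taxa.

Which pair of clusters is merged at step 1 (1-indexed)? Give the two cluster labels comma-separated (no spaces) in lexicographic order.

C,F

iteration 1: select C,F (d=1, Q=-204); attach at lengths (3/2, -1/2); label the merged cluster CF
  updated: d(CF,J)=10, d(CF,N)=15, d(CF,P)=35/2, d(CF,S)=49/2, d(CF,T)=23/2, d(CF,Z)=45/2
iteration 2: select J,N (d=1, Q=-161); attach at lengths (-11/10, 21/10); label the merged cluster JN
  updated: d(CF,JN)=12, d(JN,P)=15/2, d(JN,S)=29/2, d(JN,T)=55/2, d(JN,Z)=18
iteration 3: select CF,JN (d=12, Q=-239/2); attach at lengths (113/16, 79/16); label the merged cluster CFJN
  updated: d(CFJN,P)=13/2, d(CFJN,S)=27/2, d(CFJN,T)=27/2, d(CFJN,Z)=57/4
iteration 4: select T,Z (d=6, Q=-247/4); attach at lengths (5/24, 139/24); label the merged cluster TZ
  updated: d(CFJN,TZ)=87/8, d(P,TZ)=6, d(S,TZ)=8
iteration 5: select CFJN,TZ (d=87/8, Q=-34); attach at lengths (111/16, 63/16); label the merged cluster CFJNTZ
  updated: d(CFJNTZ,P)=13/16, d(CFJNTZ,S)=85/16
iteration 6: select CFJNTZ,P (d=13/16, Q=-65/8); attach at lengths (33/16, -5/4); label the merged cluster CFJNPTZ
  updated: d(CFJNPTZ,S)=13/4
iteration 7: select CFJNPTZ,S (d=13/4); attach at lengths (13/8, 13/8); label the merged cluster CFJNPSTZ
final tree: (((((C:3/2,F:-1/2):113/16,(J:-11/10,N:21/10):79/16):111/16,(T:5/24,Z:139/24):63/16):33/16,P:-5/4):13/8,S:13/8)
total length: 559/16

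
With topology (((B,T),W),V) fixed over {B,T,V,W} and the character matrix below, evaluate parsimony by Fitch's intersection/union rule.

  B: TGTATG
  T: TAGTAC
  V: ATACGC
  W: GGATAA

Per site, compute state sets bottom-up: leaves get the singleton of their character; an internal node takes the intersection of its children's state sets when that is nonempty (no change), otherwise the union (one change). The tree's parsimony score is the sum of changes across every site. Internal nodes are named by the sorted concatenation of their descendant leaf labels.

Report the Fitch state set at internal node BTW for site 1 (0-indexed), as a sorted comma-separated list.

site 0, node BT: B={T} ∩ T={T} → {T} (+0)
site 0, node BTW: BT={T} ∪ W={G} → {G,T} (+1)
site 0, node BTVW: BTW={G,T} ∪ V={A} → {A,G,T} (+1)
site 1, node BT: B={G} ∪ T={A} → {A,G} (+1)
site 1, node BTW: BT={A,G} ∩ W={G} → {G} (+0)
site 1, node BTVW: BTW={G} ∪ V={T} → {G,T} (+1)
site 2, node BT: B={T} ∪ T={G} → {G,T} (+1)
site 2, node BTW: BT={G,T} ∪ W={A} → {A,G,T} (+1)
site 2, node BTVW: BTW={A,G,T} ∩ V={A} → {A} (+0)
site 3, node BT: B={A} ∪ T={T} → {A,T} (+1)
site 3, node BTW: BT={A,T} ∩ W={T} → {T} (+0)
site 3, node BTVW: BTW={T} ∪ V={C} → {C,T} (+1)
site 4, node BT: B={T} ∪ T={A} → {A,T} (+1)
site 4, node BTW: BT={A,T} ∩ W={A} → {A} (+0)
site 4, node BTVW: BTW={A} ∪ V={G} → {A,G} (+1)
site 5, node BT: B={G} ∪ T={C} → {C,G} (+1)
site 5, node BTW: BT={C,G} ∪ W={A} → {A,C,G} (+1)
site 5, node BTVW: BTW={A,C,G} ∩ V={C} → {C} (+0)
per-site changes: [2, 2, 2, 2, 2, 2]; total = 12

G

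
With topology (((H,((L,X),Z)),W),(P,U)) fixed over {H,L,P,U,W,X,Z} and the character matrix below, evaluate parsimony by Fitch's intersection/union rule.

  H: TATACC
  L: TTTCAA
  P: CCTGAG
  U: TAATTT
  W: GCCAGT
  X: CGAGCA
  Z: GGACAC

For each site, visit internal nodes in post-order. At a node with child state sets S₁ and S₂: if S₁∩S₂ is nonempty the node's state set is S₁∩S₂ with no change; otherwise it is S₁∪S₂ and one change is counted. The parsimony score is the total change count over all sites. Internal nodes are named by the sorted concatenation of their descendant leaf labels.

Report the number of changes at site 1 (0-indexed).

4

site 0, node LX: L={T} ∪ X={C} → {C,T} (+1)
site 0, node LXZ: LX={C,T} ∪ Z={G} → {C,G,T} (+1)
site 0, node HLXZ: H={T} ∩ LXZ={C,G,T} → {T} (+0)
site 0, node HLWXZ: HLXZ={T} ∪ W={G} → {G,T} (+1)
site 0, node PU: P={C} ∪ U={T} → {C,T} (+1)
site 0, node HLPUWXZ: HLWXZ={G,T} ∩ PU={C,T} → {T} (+0)
site 1, node LX: L={T} ∪ X={G} → {G,T} (+1)
site 1, node LXZ: LX={G,T} ∩ Z={G} → {G} (+0)
site 1, node HLXZ: H={A} ∪ LXZ={G} → {A,G} (+1)
site 1, node HLWXZ: HLXZ={A,G} ∪ W={C} → {A,C,G} (+1)
site 1, node PU: P={C} ∪ U={A} → {A,C} (+1)
site 1, node HLPUWXZ: HLWXZ={A,C,G} ∩ PU={A,C} → {A,C} (+0)
site 2, node LX: L={T} ∪ X={A} → {A,T} (+1)
site 2, node LXZ: LX={A,T} ∩ Z={A} → {A} (+0)
site 2, node HLXZ: H={T} ∪ LXZ={A} → {A,T} (+1)
site 2, node HLWXZ: HLXZ={A,T} ∪ W={C} → {A,C,T} (+1)
site 2, node PU: P={T} ∪ U={A} → {A,T} (+1)
site 2, node HLPUWXZ: HLWXZ={A,C,T} ∩ PU={A,T} → {A,T} (+0)
site 3, node LX: L={C} ∪ X={G} → {C,G} (+1)
site 3, node LXZ: LX={C,G} ∩ Z={C} → {C} (+0)
site 3, node HLXZ: H={A} ∪ LXZ={C} → {A,C} (+1)
site 3, node HLWXZ: HLXZ={A,C} ∩ W={A} → {A} (+0)
site 3, node PU: P={G} ∪ U={T} → {G,T} (+1)
site 3, node HLPUWXZ: HLWXZ={A} ∪ PU={G,T} → {A,G,T} (+1)
site 4, node LX: L={A} ∪ X={C} → {A,C} (+1)
site 4, node LXZ: LX={A,C} ∩ Z={A} → {A} (+0)
site 4, node HLXZ: H={C} ∪ LXZ={A} → {A,C} (+1)
site 4, node HLWXZ: HLXZ={A,C} ∪ W={G} → {A,C,G} (+1)
site 4, node PU: P={A} ∪ U={T} → {A,T} (+1)
site 4, node HLPUWXZ: HLWXZ={A,C,G} ∩ PU={A,T} → {A} (+0)
site 5, node LX: L={A} ∩ X={A} → {A} (+0)
site 5, node LXZ: LX={A} ∪ Z={C} → {A,C} (+1)
site 5, node HLXZ: H={C} ∩ LXZ={A,C} → {C} (+0)
site 5, node HLWXZ: HLXZ={C} ∪ W={T} → {C,T} (+1)
site 5, node PU: P={G} ∪ U={T} → {G,T} (+1)
site 5, node HLPUWXZ: HLWXZ={C,T} ∩ PU={G,T} → {T} (+0)
per-site changes: [4, 4, 4, 4, 4, 3]; total = 23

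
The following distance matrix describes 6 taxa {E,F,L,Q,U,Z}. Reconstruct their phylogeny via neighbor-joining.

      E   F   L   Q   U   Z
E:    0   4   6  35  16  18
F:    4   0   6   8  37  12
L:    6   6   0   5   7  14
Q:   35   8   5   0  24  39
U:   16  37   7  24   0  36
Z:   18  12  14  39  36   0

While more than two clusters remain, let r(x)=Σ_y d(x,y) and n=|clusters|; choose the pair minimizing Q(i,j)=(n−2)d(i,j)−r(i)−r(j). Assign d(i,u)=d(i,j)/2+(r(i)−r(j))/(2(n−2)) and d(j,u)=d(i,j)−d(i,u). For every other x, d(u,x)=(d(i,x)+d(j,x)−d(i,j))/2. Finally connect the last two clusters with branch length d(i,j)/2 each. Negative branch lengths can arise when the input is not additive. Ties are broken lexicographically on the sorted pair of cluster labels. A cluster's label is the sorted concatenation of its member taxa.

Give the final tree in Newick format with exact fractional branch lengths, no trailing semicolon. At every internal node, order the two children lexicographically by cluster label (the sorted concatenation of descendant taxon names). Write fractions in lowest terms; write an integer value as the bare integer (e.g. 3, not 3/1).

iteration 1: select F,Q (d=8, Q=-146); attach at lengths (-3/2, 19/2); label the merged cluster FQ
  updated: d(E,FQ)=31/2, d(FQ,L)=3/2, d(FQ,U)=53/2, d(FQ,Z)=43/2
iteration 2: select E,U (d=16, Q=-93); attach at lengths (3, 13); label the merged cluster EU
  updated: d(EU,FQ)=13, d(EU,L)=-3/2, d(EU,Z)=19
iteration 3: select EU,L (d=-3/2, Q=-95/2); attach at lengths (27/8, -39/8); label the merged cluster ELU
  updated: d(ELU,FQ)=8, d(ELU,Z)=69/4
iteration 4: select ELU,FQ (d=8, Q=-187/4); attach at lengths (15/8, 49/8); label the merged cluster EFLQU
  updated: d(EFLQU,Z)=123/8
iteration 5: select EFLQU,Z (d=123/8); attach at lengths (123/16, 123/16); label the merged cluster EFLQUZ
final tree: ((((E:3,U:13):27/8,L:-39/8):15/8,(F:-3/2,Q:19/2):49/8):123/16,Z:123/16)
total length: 367/8

((((E:3,U:13):27/8,L:-39/8):15/8,(F:-3/2,Q:19/2):49/8):123/16,Z:123/16)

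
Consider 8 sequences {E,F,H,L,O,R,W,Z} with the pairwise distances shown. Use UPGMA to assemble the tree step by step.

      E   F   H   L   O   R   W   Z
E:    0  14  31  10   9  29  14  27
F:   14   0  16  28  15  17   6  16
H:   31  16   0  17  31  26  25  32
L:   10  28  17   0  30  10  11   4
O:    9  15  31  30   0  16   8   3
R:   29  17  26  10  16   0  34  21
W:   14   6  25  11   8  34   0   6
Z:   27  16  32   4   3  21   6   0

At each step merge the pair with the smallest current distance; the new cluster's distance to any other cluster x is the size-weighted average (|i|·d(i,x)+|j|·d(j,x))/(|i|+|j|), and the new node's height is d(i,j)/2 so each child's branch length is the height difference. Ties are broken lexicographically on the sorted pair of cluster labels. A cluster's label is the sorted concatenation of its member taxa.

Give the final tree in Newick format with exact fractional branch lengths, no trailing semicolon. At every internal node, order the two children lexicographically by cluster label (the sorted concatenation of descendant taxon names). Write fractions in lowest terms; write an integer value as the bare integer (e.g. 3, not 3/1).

((((E:5,L:5):57/16,((F:3,W:3):21/8,(O:3/2,Z:3/2):33/8):47/16):97/48,R:127/12):179/84,H:89/7)

step 1: merge (O,Z) at d=3; branch lengths O→3/2, Z→3/2; new cluster OZ
  updated: d(E,OZ)=18, d(F,OZ)=31/2, d(H,OZ)=63/2, d(L,OZ)=17, d(OZ,R)=37/2, d(OZ,W)=7
step 2: merge (F,W) at d=6; branch lengths F→3, W→3; new cluster FW
  updated: d(E,FW)=14, d(FW,H)=41/2, d(FW,L)=39/2, d(FW,OZ)=45/4, d(FW,R)=51/2
step 3: merge (E,L) at d=10; branch lengths E→5, L→5; new cluster EL
  updated: d(EL,FW)=67/4, d(EL,H)=24, d(EL,OZ)=35/2, d(EL,R)=39/2
step 4: merge (FW,OZ) at d=45/4; branch lengths FW→21/8, OZ→33/8; new cluster FOWZ
  updated: d(EL,FOWZ)=137/8, d(FOWZ,H)=26, d(FOWZ,R)=22
step 5: merge (EL,FOWZ) at d=137/8; branch lengths EL→57/16, FOWZ→47/16; new cluster EFLOWZ
  updated: d(EFLOWZ,H)=76/3, d(EFLOWZ,R)=127/6
step 6: merge (EFLOWZ,R) at d=127/6; branch lengths EFLOWZ→97/48, R→127/12; new cluster EFLORWZ
  updated: d(EFLORWZ,H)=178/7
step 7: merge (EFLORWZ,H) at d=178/7; branch lengths EFLORWZ→179/84, H→89/7; new cluster EFHLORWZ
final tree: ((((E:5,L:5):57/16,((F:3,W:3):21/8,(O:3/2,Z:3/2):33/8):47/16):97/48,R:127/12):179/84,H:89/7)
total length: 20059/336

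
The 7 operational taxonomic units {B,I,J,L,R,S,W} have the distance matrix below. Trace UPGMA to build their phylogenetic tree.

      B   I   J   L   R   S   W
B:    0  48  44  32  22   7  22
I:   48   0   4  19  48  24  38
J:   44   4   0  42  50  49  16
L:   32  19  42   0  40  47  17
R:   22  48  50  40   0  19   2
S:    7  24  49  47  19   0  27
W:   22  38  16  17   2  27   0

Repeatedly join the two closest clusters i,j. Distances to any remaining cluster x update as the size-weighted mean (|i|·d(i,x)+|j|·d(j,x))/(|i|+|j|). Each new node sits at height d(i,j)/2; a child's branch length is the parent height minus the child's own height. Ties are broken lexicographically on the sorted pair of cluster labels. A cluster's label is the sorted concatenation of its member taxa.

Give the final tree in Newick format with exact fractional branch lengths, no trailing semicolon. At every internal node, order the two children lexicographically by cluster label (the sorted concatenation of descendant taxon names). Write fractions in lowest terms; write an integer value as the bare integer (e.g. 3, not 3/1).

(((B:7/2,S:7/2):31/4,(R:1,W:1):41/4):61/8,((I:2,J:2):53/4,L:61/4):29/8)

step 1: merge (R,W) at d=2; branch lengths R→1, W→1; new cluster RW
  updated: d(B,RW)=22, d(I,RW)=43, d(J,RW)=33, d(L,RW)=57/2, d(RW,S)=23
step 2: merge (I,J) at d=4; branch lengths I→2, J→2; new cluster IJ
  updated: d(B,IJ)=46, d(IJ,L)=61/2, d(IJ,RW)=38, d(IJ,S)=73/2
step 3: merge (B,S) at d=7; branch lengths B→7/2, S→7/2; new cluster BS
  updated: d(BS,IJ)=165/4, d(BS,L)=79/2, d(BS,RW)=45/2
step 4: merge (BS,RW) at d=45/2; branch lengths BS→31/4, RW→41/4; new cluster BRSW
  updated: d(BRSW,IJ)=317/8, d(BRSW,L)=34
step 5: merge (IJ,L) at d=61/2; branch lengths IJ→53/4, L→61/4; new cluster IJL
  updated: d(BRSW,IJL)=151/4
step 6: merge (BRSW,IJL) at d=151/4; branch lengths BRSW→61/8, IJL→29/8; new cluster BIJLRSW
final tree: (((B:7/2,S:7/2):31/4,(R:1,W:1):41/4):61/8,((I:2,J:2):53/4,L:61/4):29/8)
total length: 283/4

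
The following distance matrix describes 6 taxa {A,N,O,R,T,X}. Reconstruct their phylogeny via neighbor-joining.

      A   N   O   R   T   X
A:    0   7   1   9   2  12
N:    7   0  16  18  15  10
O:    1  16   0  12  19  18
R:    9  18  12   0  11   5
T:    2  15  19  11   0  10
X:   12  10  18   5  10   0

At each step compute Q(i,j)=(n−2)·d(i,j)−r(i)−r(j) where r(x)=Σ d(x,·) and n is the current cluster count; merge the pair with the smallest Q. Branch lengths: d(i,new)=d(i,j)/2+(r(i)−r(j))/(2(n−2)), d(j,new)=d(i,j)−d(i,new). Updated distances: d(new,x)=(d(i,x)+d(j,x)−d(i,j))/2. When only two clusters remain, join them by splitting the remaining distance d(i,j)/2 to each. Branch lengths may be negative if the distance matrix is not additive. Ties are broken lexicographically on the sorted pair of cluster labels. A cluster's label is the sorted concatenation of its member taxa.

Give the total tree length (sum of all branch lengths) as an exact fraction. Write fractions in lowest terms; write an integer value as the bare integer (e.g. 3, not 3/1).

iteration 1: select A,O (d=1, Q=-93); attach at lengths (-31/8, 39/8); label the merged cluster AO
  updated: d(AO,N)=11, d(AO,R)=10, d(AO,T)=10, d(AO,X)=29/2
iteration 2: select R,X (d=5, Q=-137/2); attach at lengths (13/4, 7/4); label the merged cluster RX
  updated: d(AO,RX)=39/4, d(N,RX)=23/2, d(RX,T)=8
iteration 3: select AO,N (d=11, Q=-185/4); attach at lengths (61/16, 115/16); label the merged cluster ANO
  updated: d(ANO,RX)=41/8, d(ANO,T)=7
iteration 4: select ANO,RX (d=41/8, Q=-161/8); attach at lengths (33/16, 49/16); label the merged cluster ANORX
  updated: d(ANORX,T)=79/16
iteration 5: select ANORX,T (d=79/16); attach at lengths (79/32, 79/32); label the merged cluster ANORTX
final tree: ((((A:-31/8,O:39/8):61/16,N:115/16):33/16,(R:13/4,X:7/4):49/16):79/32,T:79/32)
total length: 433/16

433/16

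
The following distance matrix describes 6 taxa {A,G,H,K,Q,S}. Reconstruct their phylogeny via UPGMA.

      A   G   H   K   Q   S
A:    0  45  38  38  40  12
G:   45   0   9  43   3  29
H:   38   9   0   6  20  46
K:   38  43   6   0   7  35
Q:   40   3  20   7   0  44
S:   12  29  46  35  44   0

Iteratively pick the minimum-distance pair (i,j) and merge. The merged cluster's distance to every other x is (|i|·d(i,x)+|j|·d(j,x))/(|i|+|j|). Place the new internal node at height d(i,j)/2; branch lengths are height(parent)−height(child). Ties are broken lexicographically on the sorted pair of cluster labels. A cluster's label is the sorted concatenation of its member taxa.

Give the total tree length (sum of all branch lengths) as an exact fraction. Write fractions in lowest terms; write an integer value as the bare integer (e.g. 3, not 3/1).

239/4

1. join G+Q (d=3) ⇒ GQ; edges |G|=3/2, |Q|=3/2
  updated: d(A,GQ)=85/2, d(GQ,H)=29/2, d(GQ,K)=25, d(GQ,S)=73/2
2. join H+K (d=6) ⇒ HK; edges |H|=3, |K|=3
  updated: d(A,HK)=38, d(GQ,HK)=79/4, d(HK,S)=81/2
3. join A+S (d=12) ⇒ AS; edges |A|=6, |S|=6
  updated: d(AS,GQ)=79/2, d(AS,HK)=157/4
4. join GQ+HK (d=79/4) ⇒ GHKQ; edges |GQ|=67/8, |HK|=55/8
  updated: d(AS,GHKQ)=315/8
5. join AS+GHKQ (d=315/8) ⇒ AGHKQS; edges |AS|=219/16, |GHKQ|=157/16
final tree: ((A:6,S:6):219/16,((G:3/2,Q:3/2):67/8,(H:3,K:3):55/8):157/16)
total length: 239/4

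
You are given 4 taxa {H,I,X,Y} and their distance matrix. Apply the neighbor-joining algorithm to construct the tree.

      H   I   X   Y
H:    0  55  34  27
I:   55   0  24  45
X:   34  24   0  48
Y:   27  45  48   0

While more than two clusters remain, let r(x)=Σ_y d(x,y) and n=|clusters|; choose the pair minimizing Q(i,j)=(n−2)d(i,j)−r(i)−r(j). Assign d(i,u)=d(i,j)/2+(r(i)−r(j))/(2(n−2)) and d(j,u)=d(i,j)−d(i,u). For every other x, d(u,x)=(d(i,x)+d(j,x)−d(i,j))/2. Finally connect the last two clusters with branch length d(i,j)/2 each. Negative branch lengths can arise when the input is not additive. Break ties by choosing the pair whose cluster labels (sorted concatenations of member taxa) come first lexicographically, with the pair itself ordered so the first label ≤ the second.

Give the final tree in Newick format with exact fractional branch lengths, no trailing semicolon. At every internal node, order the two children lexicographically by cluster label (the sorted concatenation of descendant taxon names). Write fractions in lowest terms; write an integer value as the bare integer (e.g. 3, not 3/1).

1. join H+Y (d=27, Q=-182) ⇒ HY; edges |H|=25/2, |Y|=29/2
  updated: d(HY,I)=73/2, d(HY,X)=55/2
2. join HY+I (d=73/2, Q=-88) ⇒ HIY; edges |HY|=20, |I|=33/2
  updated: d(HIY,X)=15/2
3. join HIY+X (d=15/2) ⇒ HIXY; edges |HIY|=15/4, |X|=15/4
final tree: (((H:25/2,Y:29/2):20,I:33/2):15/4,X:15/4)
total length: 71

(((H:25/2,Y:29/2):20,I:33/2):15/4,X:15/4)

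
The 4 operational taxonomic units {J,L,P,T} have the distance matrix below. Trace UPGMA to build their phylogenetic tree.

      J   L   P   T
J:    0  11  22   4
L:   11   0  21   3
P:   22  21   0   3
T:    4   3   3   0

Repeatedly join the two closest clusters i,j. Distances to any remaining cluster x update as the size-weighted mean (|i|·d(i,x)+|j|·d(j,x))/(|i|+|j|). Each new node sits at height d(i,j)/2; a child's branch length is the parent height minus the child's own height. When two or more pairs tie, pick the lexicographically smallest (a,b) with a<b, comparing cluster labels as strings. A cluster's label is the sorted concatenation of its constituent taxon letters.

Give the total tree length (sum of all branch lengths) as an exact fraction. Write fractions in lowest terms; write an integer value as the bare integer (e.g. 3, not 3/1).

1. join L+T (d=3) ⇒ LT; edges |L|=3/2, |T|=3/2
  updated: d(J,LT)=15/2, d(LT,P)=12
2. join J+LT (d=15/2) ⇒ JLT; edges |J|=15/4, |LT|=9/4
  updated: d(JLT,P)=46/3
3. join JLT+P (d=46/3) ⇒ JLPT; edges |JLT|=47/12, |P|=23/3
final tree: ((J:15/4,(L:3/2,T:3/2):9/4):47/12,P:23/3)
total length: 247/12

247/12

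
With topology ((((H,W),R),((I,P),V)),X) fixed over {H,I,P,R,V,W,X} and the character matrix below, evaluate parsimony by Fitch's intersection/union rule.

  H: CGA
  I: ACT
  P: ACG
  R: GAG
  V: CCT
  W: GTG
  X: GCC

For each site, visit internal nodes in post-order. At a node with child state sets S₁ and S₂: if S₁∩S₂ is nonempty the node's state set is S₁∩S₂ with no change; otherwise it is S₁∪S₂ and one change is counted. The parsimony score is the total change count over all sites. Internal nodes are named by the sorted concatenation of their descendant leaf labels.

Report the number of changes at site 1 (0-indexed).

site 0, node HW: H={C} ∪ W={G} → {C,G} (+1)
site 0, node HRW: HW={C,G} ∩ R={G} → {G} (+0)
site 0, node IP: I={A} ∩ P={A} → {A} (+0)
site 0, node IPV: IP={A} ∪ V={C} → {A,C} (+1)
site 0, node HIPRVW: HRW={G} ∪ IPV={A,C} → {A,C,G} (+1)
site 0, node HIPRVWX: HIPRVW={A,C,G} ∩ X={G} → {G} (+0)
site 1, node HW: H={G} ∪ W={T} → {G,T} (+1)
site 1, node HRW: HW={G,T} ∪ R={A} → {A,G,T} (+1)
site 1, node IP: I={C} ∩ P={C} → {C} (+0)
site 1, node IPV: IP={C} ∩ V={C} → {C} (+0)
site 1, node HIPRVW: HRW={A,G,T} ∪ IPV={C} → {A,C,G,T} (+1)
site 1, node HIPRVWX: HIPRVW={A,C,G,T} ∩ X={C} → {C} (+0)
site 2, node HW: H={A} ∪ W={G} → {A,G} (+1)
site 2, node HRW: HW={A,G} ∩ R={G} → {G} (+0)
site 2, node IP: I={T} ∪ P={G} → {G,T} (+1)
site 2, node IPV: IP={G,T} ∩ V={T} → {T} (+0)
site 2, node HIPRVW: HRW={G} ∪ IPV={T} → {G,T} (+1)
site 2, node HIPRVWX: HIPRVW={G,T} ∪ X={C} → {C,G,T} (+1)
per-site changes: [3, 3, 4]; total = 10

3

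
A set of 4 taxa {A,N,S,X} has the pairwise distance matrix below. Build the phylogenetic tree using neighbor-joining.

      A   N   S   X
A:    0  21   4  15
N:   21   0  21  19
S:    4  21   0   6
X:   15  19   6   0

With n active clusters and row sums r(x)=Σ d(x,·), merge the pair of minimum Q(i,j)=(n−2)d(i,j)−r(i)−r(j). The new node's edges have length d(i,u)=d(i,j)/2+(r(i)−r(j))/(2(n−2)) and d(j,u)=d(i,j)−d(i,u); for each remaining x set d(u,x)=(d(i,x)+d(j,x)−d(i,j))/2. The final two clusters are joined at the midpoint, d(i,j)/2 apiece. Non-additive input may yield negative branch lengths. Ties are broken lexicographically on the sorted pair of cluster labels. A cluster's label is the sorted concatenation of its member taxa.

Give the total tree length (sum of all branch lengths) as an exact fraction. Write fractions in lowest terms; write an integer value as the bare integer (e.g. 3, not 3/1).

iteration 1: select A,S (d=4, Q=-63); attach at lengths (17/4, -1/4); label the merged cluster AS
  updated: d(AS,N)=19, d(AS,X)=17/2
iteration 2: select AS,N (d=19, Q=-93/2); attach at lengths (17/4, 59/4); label the merged cluster ANS
  updated: d(ANS,X)=17/4
iteration 3: select ANS,X (d=17/4); attach at lengths (17/8, 17/8); label the merged cluster ANSX
final tree: (((A:17/4,S:-1/4):17/4,N:59/4):17/8,X:17/8)
total length: 109/4

109/4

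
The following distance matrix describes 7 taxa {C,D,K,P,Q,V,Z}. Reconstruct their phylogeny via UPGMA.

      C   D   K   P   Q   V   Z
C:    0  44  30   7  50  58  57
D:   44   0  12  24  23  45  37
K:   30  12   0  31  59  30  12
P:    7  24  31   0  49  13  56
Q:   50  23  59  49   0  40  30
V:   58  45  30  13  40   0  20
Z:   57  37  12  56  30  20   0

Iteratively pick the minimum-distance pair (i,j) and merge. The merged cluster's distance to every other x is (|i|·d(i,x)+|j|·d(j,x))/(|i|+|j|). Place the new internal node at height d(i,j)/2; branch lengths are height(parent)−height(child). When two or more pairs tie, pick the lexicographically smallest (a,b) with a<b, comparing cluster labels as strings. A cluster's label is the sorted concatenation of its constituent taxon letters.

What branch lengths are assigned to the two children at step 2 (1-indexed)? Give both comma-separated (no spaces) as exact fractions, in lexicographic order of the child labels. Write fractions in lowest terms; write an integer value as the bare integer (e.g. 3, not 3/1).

6,6

1. join C+P (d=7) ⇒ CP; edges |C|=7/2, |P|=7/2
  updated: d(CP,D)=34, d(CP,K)=61/2, d(CP,Q)=99/2, d(CP,V)=71/2, d(CP,Z)=113/2
2. join D+K (d=12) ⇒ DK; edges |D|=6, |K|=6
  updated: d(CP,DK)=129/4, d(DK,Q)=41, d(DK,V)=75/2, d(DK,Z)=49/2
3. join V+Z (d=20) ⇒ VZ; edges |V|=10, |Z|=10
  updated: d(CP,VZ)=46, d(DK,VZ)=31, d(Q,VZ)=35
4. join DK+VZ (d=31) ⇒ DKVZ; edges |DK|=19/2, |VZ|=11/2
  updated: d(CP,DKVZ)=313/8, d(DKVZ,Q)=38
5. join DKVZ+Q (d=38) ⇒ DKQVZ; edges |DKVZ|=7/2, |Q|=19
  updated: d(CP,DKQVZ)=206/5
6. join CP+DKQVZ (d=206/5) ⇒ CDKPQVZ; edges |CP|=171/10, |DKQVZ|=8/5
final tree: ((C:7/2,P:7/2):171/10,(((D:6,K:6):19/2,(V:10,Z:10):11/2):7/2,Q:19):8/5)
total length: 476/5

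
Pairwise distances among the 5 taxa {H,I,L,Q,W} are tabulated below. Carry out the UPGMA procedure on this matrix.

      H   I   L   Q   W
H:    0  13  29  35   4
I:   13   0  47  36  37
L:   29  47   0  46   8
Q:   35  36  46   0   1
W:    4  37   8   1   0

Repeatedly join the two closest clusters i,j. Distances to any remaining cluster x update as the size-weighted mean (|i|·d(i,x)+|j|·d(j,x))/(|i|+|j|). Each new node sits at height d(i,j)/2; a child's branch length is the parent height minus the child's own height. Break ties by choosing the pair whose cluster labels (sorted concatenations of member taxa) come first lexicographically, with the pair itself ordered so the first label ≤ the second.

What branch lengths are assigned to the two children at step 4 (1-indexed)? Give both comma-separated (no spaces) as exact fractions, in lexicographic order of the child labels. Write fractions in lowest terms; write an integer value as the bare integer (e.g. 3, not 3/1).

55/6,13/6

1. join Q+W (d=1) ⇒ QW; edges |Q|=1/2, |W|=1/2
  updated: d(H,QW)=39/2, d(I,QW)=73/2, d(L,QW)=27
2. join H+I (d=13) ⇒ HI; edges |H|=13/2, |I|=13/2
  updated: d(HI,L)=38, d(HI,QW)=28
3. join L+QW (d=27) ⇒ LQW; edges |L|=27/2, |QW|=13
  updated: d(HI,LQW)=94/3
4. join HI+LQW (d=94/3) ⇒ HILQW; edges |HI|=55/6, |LQW|=13/6
final tree: ((H:13/2,I:13/2):55/6,(L:27/2,(Q:1/2,W:1/2):13):13/6)
total length: 311/6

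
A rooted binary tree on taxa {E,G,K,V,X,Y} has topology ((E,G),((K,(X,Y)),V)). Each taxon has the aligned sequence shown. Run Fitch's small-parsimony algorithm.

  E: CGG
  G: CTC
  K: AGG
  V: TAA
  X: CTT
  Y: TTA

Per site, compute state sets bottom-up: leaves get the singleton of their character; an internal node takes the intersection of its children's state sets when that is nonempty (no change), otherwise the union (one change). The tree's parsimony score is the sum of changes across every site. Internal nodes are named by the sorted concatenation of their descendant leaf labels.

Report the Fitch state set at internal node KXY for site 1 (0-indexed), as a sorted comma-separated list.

G,T

EG@0: {C} ∩ {C} = {C} (intersection, +0)
XY@0: {C} ∪ {T} = {C,T} (union, +1)
KXY@0: {A} ∪ {C,T} = {A,C,T} (union, +1)
KVXY@0: {A,C,T} ∩ {T} = {T} (intersection, +0)
EGKVXY@0: {C} ∪ {T} = {C,T} (union, +1)
EG@1: {G} ∪ {T} = {G,T} (union, +1)
XY@1: {T} ∩ {T} = {T} (intersection, +0)
KXY@1: {G} ∪ {T} = {G,T} (union, +1)
KVXY@1: {G,T} ∪ {A} = {A,G,T} (union, +1)
EGKVXY@1: {G,T} ∩ {A,G,T} = {G,T} (intersection, +0)
EG@2: {G} ∪ {C} = {C,G} (union, +1)
XY@2: {T} ∪ {A} = {A,T} (union, +1)
KXY@2: {G} ∪ {A,T} = {A,G,T} (union, +1)
KVXY@2: {A,G,T} ∩ {A} = {A} (intersection, +0)
EGKVXY@2: {C,G} ∪ {A} = {A,C,G} (union, +1)
per-site changes: [3, 3, 4]; total = 10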